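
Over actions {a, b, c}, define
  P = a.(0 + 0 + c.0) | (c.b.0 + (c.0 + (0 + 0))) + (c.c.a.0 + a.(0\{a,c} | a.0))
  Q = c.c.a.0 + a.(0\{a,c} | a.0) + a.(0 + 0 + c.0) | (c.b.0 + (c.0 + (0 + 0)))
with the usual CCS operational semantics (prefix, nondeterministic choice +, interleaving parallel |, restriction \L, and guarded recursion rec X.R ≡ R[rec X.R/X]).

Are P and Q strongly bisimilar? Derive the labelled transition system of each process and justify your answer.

P's transition system — 14 states:
  p0 = a.(0 + 0 + c.0) | (c.b.0 + (c.0 + (0 + 0))) + (c.c.a.0 + a.(0\{a,c} | a.0)) → =a=> p1, =a=> p2, =c=> p3, =c=> p4, =c=> p5
  p1 = (0 + 0 + c.0) | (c.b.0 + (c.0 + (0 + 0))) → =c=> p6, =c=> p7, =c=> p8
  p2 = 0\{a,c} | a.0 → =a=> p9
  p3 = a.(0 + 0 + c.0) | 0 → =a=> p6
  p4 = a.(0 + 0 + c.0) | b.0 → =a=> p7, =b=> p3
  p5 = c.a.0 → =c=> p10
  p6 = (0 + 0 + c.0) | 0 → =c=> p11
  p7 = (0 + 0 + c.0) | b.0 → =b=> p6, =c=> p12
  p8 = 0 | (c.b.0 + (c.0 + (0 + 0))) → =c=> p11, =c=> p12
  p9 = 0\{a,c} | 0 → stopped
  p10 = a.0 → =a=> p13
  p11 = 0 | 0 → stopped
  p12 = 0 | b.0 → =b=> p11
  p13 = 0 → stopped
Q's transition system — 14 states:
  q0 = c.c.a.0 + a.(0\{a,c} | a.0) + a.(0 + 0 + c.0) | (c.b.0 + (c.0 + (0 + 0))) → =a=> q1, =a=> q2, =c=> q3, =c=> q4, =c=> q5
  q1 = (0 + 0 + c.0) | (c.b.0 + (c.0 + (0 + 0))) → =c=> q6, =c=> q7, =c=> q8
  q2 = 0\{a,c} | a.0 → =a=> q9
  q3 = a.(0 + 0 + c.0) | 0 → =a=> q6
  q4 = a.(0 + 0 + c.0) | b.0 → =a=> q7, =b=> q3
  q5 = c.a.0 → =c=> q10
  q6 = (0 + 0 + c.0) | 0 → =c=> q11
  q7 = (0 + 0 + c.0) | b.0 → =b=> q6, =c=> q12
  q8 = 0 | (c.b.0 + (c.0 + (0 + 0))) → =c=> q11, =c=> q12
  q9 = 0\{a,c} | 0 → stopped
  q10 = a.0 → =a=> q13
  q11 = 0 | 0 → stopped
  q12 = 0 | b.0 → =b=> q11
  q13 = 0 → stopped
Coarsest stable partition (strong bisimilarity classes):
  B0 = {p0, q0}
  B1 = {p3, q3}
  B2 = {p6, q6}
  B3 = {p11, p13, p9, q11, q13, q9}
  B4 = {p10, p2, q10, q2}
  B5 = {p5, q5}
  B6 = {p4, q4}
  B7 = {p7, q7}
  B8 = {p12, q12}
  B9 = {p1, q1}
  B10 = {p8, q8}
p0 ∈ B0, q0 ∈ B0 → same block

P ~ Q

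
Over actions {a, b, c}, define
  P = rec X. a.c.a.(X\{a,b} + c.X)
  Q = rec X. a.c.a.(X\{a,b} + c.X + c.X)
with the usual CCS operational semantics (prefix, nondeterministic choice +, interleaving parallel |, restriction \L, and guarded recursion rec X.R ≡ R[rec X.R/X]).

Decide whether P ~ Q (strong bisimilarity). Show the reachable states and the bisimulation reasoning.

YES

LTS(P): 4 reachable states
  p0 = rec X. a.c.a.(X\{a,b} + c.X) ⊢ —a→ p1
  p1 = c.a.((rec X. a.c.a.(X\{a,b} + c.X))\{a,b} + c.(rec X. a.c.a.(X\{a,b} + c.X))) ⊢ —c→ p2
  p2 = a.((rec X. a.c.a.(X\{a,b} + c.X))\{a,b} + c.(rec X. a.c.a.(X\{a,b} + c.X))) ⊢ —a→ p3
  p3 = (rec X. a.c.a.(X\{a,b} + c.X))\{a,b} + c.(rec X. a.c.a.(X\{a,b} + c.X)) ⊢ —c→ p0
LTS(Q): 4 reachable states
  q0 = rec X. a.c.a.(X\{a,b} + c.X + c.X) ⊢ —a→ q1
  q1 = c.a.((rec X. a.c.a.(X\{a,b} + c.X + c.X))\{a,b} + c.(rec X. a.c.a.(X\{a,b} + c.X + c.X)) + c.(rec X. a.c.a.(X\{a,b} + c.X + c.X))) ⊢ —c→ q2
  q2 = a.((rec X. a.c.a.(X\{a,b} + c.X + c.X))\{a,b} + c.(rec X. a.c.a.(X\{a,b} + c.X + c.X)) + c.(rec X. a.c.a.(X\{a,b} + c.X + c.X))) ⊢ —a→ q3
  q3 = (rec X. a.c.a.(X\{a,b} + c.X + c.X))\{a,b} + c.(rec X. a.c.a.(X\{a,b} + c.X + c.X)) + c.(rec X. a.c.a.(X\{a,b} + c.X + c.X)) ⊢ —c→ q0
Coarsest stable partition (strong bisimilarity classes):
  B0 = {p0, p2, q0, q2}
  B1 = {p1, p3, q1, q3}
p0 ∈ B0, q0 ∈ B0 → same block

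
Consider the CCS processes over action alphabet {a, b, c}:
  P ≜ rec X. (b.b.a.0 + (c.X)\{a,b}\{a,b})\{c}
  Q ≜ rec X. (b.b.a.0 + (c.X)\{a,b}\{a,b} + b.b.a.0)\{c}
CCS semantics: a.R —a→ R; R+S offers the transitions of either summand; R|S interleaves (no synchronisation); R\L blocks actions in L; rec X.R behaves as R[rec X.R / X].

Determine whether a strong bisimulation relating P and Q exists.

P's transition system — 4 states:
  p0 = rec X. (b.b.a.0 + (c.X)\{a,b}\{a,b})\{c} has moves —b→ p1
  p1 = (b.a.0)\{c} has moves —b→ p2
  p2 = (a.0)\{c} has moves —a→ p3
  p3 = 0\{c} has moves deadlocked
Q's transition system — 4 states:
  q0 = rec X. (b.b.a.0 + (c.X)\{a,b}\{a,b} + b.b.a.0)\{c} has moves —b→ q1
  q1 = (b.a.0)\{c} has moves —b→ q2
  q2 = (a.0)\{c} has moves —a→ q3
  q3 = 0\{c} has moves deadlocked
Coarsest stable partition (strong bisimilarity classes):
  B0 = {p0, q0}
  B1 = {p1, q1}
  B2 = {p2, q2}
  B3 = {p3, q3}
p0 ∈ B0, q0 ∈ B0 → same block

YES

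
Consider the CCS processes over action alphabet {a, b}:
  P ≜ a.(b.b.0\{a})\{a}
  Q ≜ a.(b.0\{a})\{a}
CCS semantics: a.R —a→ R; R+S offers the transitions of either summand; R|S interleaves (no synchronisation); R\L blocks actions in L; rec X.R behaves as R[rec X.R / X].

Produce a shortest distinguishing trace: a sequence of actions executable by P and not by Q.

LTS(P): 4 reachable states
  m0 = a.(b.b.0\{a})\{a} :: --a--▸ m1
  m1 = (b.b.0\{a})\{a} :: --b--▸ m2
  m2 = (b.0\{a})\{a} :: --b--▸ m3
  m3 = 0\{a}\{a} :: ·
LTS(Q): 3 reachable states
  n0 = a.(b.0\{a})\{a} :: --a--▸ n1
  n1 = (b.0\{a})\{a} :: --b--▸ n2
  n2 = 0\{a}\{a} :: ·
Run σ = ⟨abb⟩ on P: start {m0}
  [1] a ⇒ {m1}
  [2] b ⇒ {m2}
  [3] b ⇒ {m3}
  ✓ P
Run σ = ⟨abb⟩ on Q: start {n0}
  [1] a ⇒ {n1}
  [2] b ⇒ {n2}
  [3] b ⇒ ∅  — Q cannot continue

abb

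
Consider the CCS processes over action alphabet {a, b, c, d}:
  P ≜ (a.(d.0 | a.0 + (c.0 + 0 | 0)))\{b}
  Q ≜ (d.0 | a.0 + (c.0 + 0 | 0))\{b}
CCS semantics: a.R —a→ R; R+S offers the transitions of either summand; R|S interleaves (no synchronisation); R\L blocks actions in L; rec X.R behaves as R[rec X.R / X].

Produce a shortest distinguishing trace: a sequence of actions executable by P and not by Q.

P's transition system — 6 states:
  u0 = (a.(d.0 | a.0 + (c.0 + 0 | 0)))\{b} :: ··a··> u1
  u1 = (d.0 | a.0 + (c.0 + 0 | 0))\{b} :: ··a··> u2, ··c··> u3, ··d··> u4
  u2 = (d.0 | 0)\{b} :: ··d··> u5
  u3 = 0\{b} :: deadlocked
  u4 = (0 | a.0)\{b} :: ··a··> u5
  u5 = (0 | 0)\{b} :: deadlocked
Q's transition system — 5 states:
  v0 = (d.0 | a.0 + (c.0 + 0 | 0))\{b} :: ··a··> v1, ··c··> v2, ··d··> v3
  v1 = (d.0 | 0)\{b} :: ··d··> v4
  v2 = 0\{b} :: deadlocked
  v3 = (0 | a.0)\{b} :: ··a··> v4
  v4 = (0 | 0)\{b} :: deadlocked
Executing aa from P (initial set {u0}):
  [1] a ⇒ {u1}
  [2] a ⇒ {u2}
  P completes σ.
Executing aa from Q (initial set {v0}):
  [1] a ⇒ {v1}
  [2] a ⇒ ∅  — Q cannot continue

aa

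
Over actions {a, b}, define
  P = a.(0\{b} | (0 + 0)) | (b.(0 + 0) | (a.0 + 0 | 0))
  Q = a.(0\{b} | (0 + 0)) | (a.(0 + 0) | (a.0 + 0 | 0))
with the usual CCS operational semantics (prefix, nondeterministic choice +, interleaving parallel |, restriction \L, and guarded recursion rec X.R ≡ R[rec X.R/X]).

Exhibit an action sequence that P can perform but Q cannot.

b

LTS(P): 8 reachable states
  u0 = a.(0\{b} | (0 + 0)) | (b.(0 + 0) | (a.0 + 0 | 0)) has moves —a→ u1, —a→ u2, —b→ u3
  u1 = 0\{b} | (0 + 0) | (b.(0 + 0) | (a.0 + 0 | 0)) has moves —a→ u4, —b→ u5
  u2 = a.(0\{b} | (0 + 0)) | (b.(0 + 0) | 0) has moves —a→ u4, —b→ u6
  u3 = a.(0\{b} | (0 + 0)) | ((0 + 0) | (a.0 + 0 | 0)) has moves —a→ u5, —a→ u6
  u4 = 0\{b} | (0 + 0) | (b.(0 + 0) | 0) has moves —b→ u7
  u5 = 0\{b} | (0 + 0) | ((0 + 0) | (a.0 + 0 | 0)) has moves —a→ u7
  u6 = a.(0\{b} | (0 + 0)) | ((0 + 0) | 0) has moves —a→ u7
  u7 = 0\{b} | (0 + 0) | ((0 + 0) | 0) has moves deadlocked
LTS(Q): 8 reachable states
  v0 = a.(0\{b} | (0 + 0)) | (a.(0 + 0) | (a.0 + 0 | 0)) has moves —a→ v1, —a→ v2, —a→ v3
  v1 = 0\{b} | (0 + 0) | (a.(0 + 0) | (a.0 + 0 | 0)) has moves —a→ v4, —a→ v5
  v2 = a.(0\{b} | (0 + 0)) | ((0 + 0) | (a.0 + 0 | 0)) has moves —a→ v4, —a→ v6
  v3 = a.(0\{b} | (0 + 0)) | (a.(0 + 0) | 0) has moves —a→ v5, —a→ v6
  v4 = 0\{b} | (0 + 0) | ((0 + 0) | (a.0 + 0 | 0)) has moves —a→ v7
  v5 = 0\{b} | (0 + 0) | (a.(0 + 0) | 0) has moves —a→ v7
  v6 = a.(0\{b} | (0 + 0)) | ((0 + 0) | 0) has moves —a→ v7
  v7 = 0\{b} | (0 + 0) | ((0 + 0) | 0) has moves deadlocked
Trace ⟨b⟩ through P, begin at {u0}:
  [1] b ⇒ {u3}
  ✓ P
Trace ⟨b⟩ through Q, begin at {v0}:
  [1] b ⇒ ∅ (Q stuck)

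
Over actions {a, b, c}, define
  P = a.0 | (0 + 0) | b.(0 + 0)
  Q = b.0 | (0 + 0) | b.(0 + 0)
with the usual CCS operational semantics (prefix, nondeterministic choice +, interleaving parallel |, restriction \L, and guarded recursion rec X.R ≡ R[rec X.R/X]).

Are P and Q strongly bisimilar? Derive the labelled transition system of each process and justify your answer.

NO

LTS(P): 4 reachable states
  p0 = a.0 | (0 + 0) | b.(0 + 0) | ··a··> p1, ··b··> p2
  p1 = 0 | (0 + 0) | b.(0 + 0) | ··b··> p3
  p2 = a.0 | (0 + 0) | (0 + 0) | ··a··> p3
  p3 = 0 | (0 + 0) | (0 + 0) | (no moves)
LTS(Q): 4 reachable states
  q0 = b.0 | (0 + 0) | b.(0 + 0) | ··b··> q1, ··b··> q2
  q1 = 0 | (0 + 0) | b.(0 + 0) | ··b··> q3
  q2 = b.0 | (0 + 0) | (0 + 0) | ··b··> q3
  q3 = 0 | (0 + 0) | (0 + 0) | (no moves)
Bisimilarity quotient blocks:
  B0 = {p0}
  B1 = {p2}
  B2 = {p3, q3}
  B3 = {p1, q1, q2}
  B4 = {q0}
p0 ∈ B0, q0 ∈ B4 → different blocks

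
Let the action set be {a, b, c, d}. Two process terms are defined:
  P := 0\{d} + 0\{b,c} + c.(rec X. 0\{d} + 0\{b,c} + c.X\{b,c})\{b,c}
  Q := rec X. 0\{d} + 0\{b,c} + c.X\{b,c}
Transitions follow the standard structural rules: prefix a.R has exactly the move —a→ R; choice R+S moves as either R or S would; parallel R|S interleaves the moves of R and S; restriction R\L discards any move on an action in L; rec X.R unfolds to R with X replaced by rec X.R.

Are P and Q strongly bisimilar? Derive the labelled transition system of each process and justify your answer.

YES

P's transition system — 2 states:
  m0 = 0\{d} + 0\{b,c} + c.(rec X. 0\{d} + 0\{b,c} + c.X\{b,c})\{b,c} has moves =c=> m1
  m1 = (rec X. 0\{d} + 0\{b,c} + c.X\{b,c})\{b,c} has moves (no moves)
Q's transition system — 2 states:
  n0 = rec X. 0\{d} + 0\{b,c} + c.X\{b,c} has moves =c=> n1
  n1 = (rec X. 0\{d} + 0\{b,c} + c.X\{b,c})\{b,c} has moves (no moves)
Partition-refinement fixed point:
  B0 = {m0, n0}
  B1 = {m1, n1}
m0 ∈ B0, n0 ∈ B0 → same block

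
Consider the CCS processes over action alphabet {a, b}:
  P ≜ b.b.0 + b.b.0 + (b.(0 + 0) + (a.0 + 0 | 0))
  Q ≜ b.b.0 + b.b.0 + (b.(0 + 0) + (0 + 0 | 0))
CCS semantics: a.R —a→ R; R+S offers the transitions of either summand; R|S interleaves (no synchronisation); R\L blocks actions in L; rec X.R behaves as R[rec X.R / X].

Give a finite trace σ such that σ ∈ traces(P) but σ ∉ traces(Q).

a

Reachable graph of P (4 states):
  p0 = b.b.0 + b.b.0 + (b.(0 + 0) + (a.0 + 0 | 0)) → ··a··> p1, ··b··> p2, ··b··> p3
  p1 = 0 → deadlocked
  p2 = 0 + 0 → deadlocked
  p3 = b.0 → ··b··> p1
Reachable graph of Q (4 states):
  q0 = b.b.0 + b.b.0 + (b.(0 + 0) + (0 + 0 | 0)) → ··b··> q1, ··b··> q2
  q1 = 0 + 0 → deadlocked
  q2 = b.0 → ··b··> q3
  q3 = 0 → deadlocked
Trace ⟨a⟩ through P, begin at {p0}:
  step 1 (a): {p1}
  — P admits the full trace.
Trace ⟨a⟩ through Q, begin at {q0}:
  step 1 (a): no successor for Q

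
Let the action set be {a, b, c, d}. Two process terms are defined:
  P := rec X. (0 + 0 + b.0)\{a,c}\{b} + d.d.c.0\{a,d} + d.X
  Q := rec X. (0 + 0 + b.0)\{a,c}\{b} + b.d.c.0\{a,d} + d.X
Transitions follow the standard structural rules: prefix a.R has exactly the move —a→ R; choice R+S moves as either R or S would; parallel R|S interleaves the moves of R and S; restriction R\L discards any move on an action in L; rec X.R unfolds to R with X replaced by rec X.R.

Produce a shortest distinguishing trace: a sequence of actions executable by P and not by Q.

P's transition system — 4 states:
  s0 = rec X. (0 + 0 + b.0)\{a,c}\{b} + d.d.c.0\{a,d} + d.X ⊢ --d--▸ s0, --d--▸ s1
  s1 = d.c.0\{a,d} ⊢ --d--▸ s2
  s2 = c.0\{a,d} ⊢ --c--▸ s3
  s3 = 0\{a,d} ⊢ ∅
Q's transition system — 4 states:
  t0 = rec X. (0 + 0 + b.0)\{a,c}\{b} + b.d.c.0\{a,d} + d.X ⊢ --b--▸ t1, --d--▸ t0
  t1 = d.c.0\{a,d} ⊢ --d--▸ t2
  t2 = c.0\{a,d} ⊢ --c--▸ t3
  t3 = 0\{a,d} ⊢ ∅
Executing ddc from P (initial set {s0}):
  step 1 (d): {s0, s1}
  step 2 (d): {s0, s1, s2}
  step 3 (c): {s3}
  — P admits the full trace.
Executing ddc from Q (initial set {t0}):
  step 1 (d): {t0}
  step 2 (d): {t0}
  step 3 (c): ∅ (Q stuck)

ddc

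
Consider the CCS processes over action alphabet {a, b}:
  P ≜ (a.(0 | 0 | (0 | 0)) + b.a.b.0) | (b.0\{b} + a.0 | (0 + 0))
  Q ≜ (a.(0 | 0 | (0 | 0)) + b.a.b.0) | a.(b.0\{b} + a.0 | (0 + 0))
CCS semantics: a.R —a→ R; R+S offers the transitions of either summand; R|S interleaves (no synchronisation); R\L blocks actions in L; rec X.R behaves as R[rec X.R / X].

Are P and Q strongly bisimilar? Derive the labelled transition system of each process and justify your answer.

NO

P's transition system — 15 states:
  p0 = (a.(0 | 0 | (0 | 0)) + b.a.b.0) | (b.0\{b} + a.0 | (0 + 0)) :: -a-> p1, -a-> p2, -b-> p3, -b-> p4
  p1 = (a.(0 | 0 | (0 | 0)) + b.a.b.0) | (0 | (0 + 0)) :: -a-> p5, -b-> p6
  p2 = 0 | 0 | (0 | 0) | (b.0\{b} + a.0 | (0 + 0)) :: -a-> p5, -b-> p7
  p3 = (a.(0 | 0 | (0 | 0)) + b.a.b.0) | 0\{b} :: -a-> p7, -b-> p8
  p4 = a.b.0 | (b.0\{b} + a.0 | (0 + 0)) :: -a-> p6, -a-> p9, -b-> p8
  p5 = 0 | 0 | (0 | 0) | (0 | (0 + 0)) :: deadlocked
  p6 = a.b.0 | (0 | (0 + 0)) :: -a-> p10
  p7 = 0 | 0 | (0 | 0) | 0\{b} :: deadlocked
  p8 = a.b.0 | 0\{b} :: -a-> p11
  p9 = b.0 | (b.0\{b} + a.0 | (0 + 0)) :: -a-> p10, -b-> p11, -b-> p12
  p10 = b.0 | (0 | (0 + 0)) :: -b-> p13
  p11 = b.0 | 0\{b} :: -b-> p14
  p12 = 0 | (b.0\{b} + a.0 | (0 + 0)) :: -a-> p13, -b-> p14
  p13 = 0 | (0 | (0 + 0)) :: deadlocked
  p14 = 0 | 0\{b} :: deadlocked
Q's transition system — 20 states:
  q0 = (a.(0 | 0 | (0 | 0)) + b.a.b.0) | a.(b.0\{b} + a.0 | (0 + 0)) :: -a-> q1, -a-> q2, -b-> q3
  q1 = (a.(0 | 0 | (0 | 0)) + b.a.b.0) | (b.0\{b} + a.0 | (0 + 0)) :: -a-> q4, -a-> q5, -b-> q6, -b-> q7
  q2 = 0 | 0 | (0 | 0) | a.(b.0\{b} + a.0 | (0 + 0)) :: -a-> q5
  q3 = a.b.0 | a.(b.0\{b} + a.0 | (0 + 0)) :: -a-> q7, -a-> q8
  q4 = (a.(0 | 0 | (0 | 0)) + b.a.b.0) | (0 | (0 + 0)) :: -a-> q9, -b-> q10
  q5 = 0 | 0 | (0 | 0) | (b.0\{b} + a.0 | (0 + 0)) :: -a-> q9, -b-> q11
  q6 = (a.(0 | 0 | (0 | 0)) + b.a.b.0) | 0\{b} :: -a-> q11, -b-> q12
  q7 = a.b.0 | (b.0\{b} + a.0 | (0 + 0)) :: -a-> q10, -a-> q13, -b-> q12
  q8 = b.0 | a.(b.0\{b} + a.0 | (0 + 0)) :: -a-> q13, -b-> q14
  q9 = 0 | 0 | (0 | 0) | (0 | (0 + 0)) :: deadlocked
  q10 = a.b.0 | (0 | (0 + 0)) :: -a-> q15
  q11 = 0 | 0 | (0 | 0) | 0\{b} :: deadlocked
  q12 = a.b.0 | 0\{b} :: -a-> q16
  q13 = b.0 | (b.0\{b} + a.0 | (0 + 0)) :: -a-> q15, -b-> q16, -b-> q17
  q14 = 0 | a.(b.0\{b} + a.0 | (0 + 0)) :: -a-> q17
  q15 = b.0 | (0 | (0 + 0)) :: -b-> q18
  q16 = b.0 | 0\{b} :: -b-> q19
  q17 = 0 | (b.0\{b} + a.0 | (0 + 0)) :: -a-> q18, -b-> q19
  q18 = 0 | (0 | (0 + 0)) :: deadlocked
  q19 = 0 | 0\{b} :: deadlocked
Bisimilarity quotient blocks:
  B0 = {p0, q1}
  B1 = {p1, p3, q4, q6}
  B2 = {p6, p8, q10, q12}
  B3 = {p10, p11, q15, q16}
  B4 = {p13, p14, p5, p7, q11, q18, q19, q9}
  B5 = {p4, q7}
  B6 = {p9, q13}
  B7 = {p12, p2, q17, q5}
  B8 = {q0}
  B9 = {q3}
  B10 = {q8}
  B11 = {q14, q2}
p0 ∈ B0, q0 ∈ B8 → different blocks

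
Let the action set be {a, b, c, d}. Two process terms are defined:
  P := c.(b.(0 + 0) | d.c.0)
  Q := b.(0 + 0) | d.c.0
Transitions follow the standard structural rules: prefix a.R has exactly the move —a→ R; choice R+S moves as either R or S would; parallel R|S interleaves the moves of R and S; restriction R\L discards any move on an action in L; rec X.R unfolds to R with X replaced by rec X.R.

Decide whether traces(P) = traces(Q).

NO — witness ⟨c⟩

P's transition system — 7 states:
  m0 = c.(b.(0 + 0) | d.c.0) :: --c--▸ m1
  m1 = b.(0 + 0) | d.c.0 :: --b--▸ m2, --d--▸ m3
  m2 = (0 + 0) | d.c.0 :: --d--▸ m4
  m3 = b.(0 + 0) | c.0 :: --b--▸ m4, --c--▸ m5
  m4 = (0 + 0) | c.0 :: --c--▸ m6
  m5 = b.(0 + 0) | 0 :: --b--▸ m6
  m6 = (0 + 0) | 0 :: deadlocked
Q's transition system — 6 states:
  n0 = b.(0 + 0) | d.c.0 :: --b--▸ n1, --d--▸ n2
  n1 = (0 + 0) | d.c.0 :: --d--▸ n3
  n2 = b.(0 + 0) | c.0 :: --b--▸ n3, --c--▸ n4
  n3 = (0 + 0) | c.0 :: --c--▸ n5
  n4 = b.(0 + 0) | 0 :: --b--▸ n5
  n5 = (0 + 0) | 0 :: deadlocked
Run σ = ⟨c⟩ on P: start {m0}
  step 1 (c): {m1}
  P completes σ.
Run σ = ⟨c⟩ on Q: start {n0}
  step 1 (c): ∅ (Q stuck)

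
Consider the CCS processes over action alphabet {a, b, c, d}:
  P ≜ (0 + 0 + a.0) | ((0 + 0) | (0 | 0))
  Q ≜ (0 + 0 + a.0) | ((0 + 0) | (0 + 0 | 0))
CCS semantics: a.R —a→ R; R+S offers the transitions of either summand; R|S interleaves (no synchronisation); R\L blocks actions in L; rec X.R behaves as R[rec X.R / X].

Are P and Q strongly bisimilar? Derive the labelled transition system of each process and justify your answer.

YES

P's transition system — 2 states:
  m0 = (0 + 0 + a.0) | ((0 + 0) | (0 | 0)) has moves =a=> m1
  m1 = 0 | ((0 + 0) | (0 | 0)) has moves stopped
Q's transition system — 2 states:
  n0 = (0 + 0 + a.0) | ((0 + 0) | (0 + 0 | 0)) has moves =a=> n1
  n1 = 0 | ((0 + 0) | (0 + 0 | 0)) has moves stopped
Bisimilarity quotient blocks:
  B0 = {m0, n0}
  B1 = {m1, n1}
m0 ∈ B0, n0 ∈ B0 → same block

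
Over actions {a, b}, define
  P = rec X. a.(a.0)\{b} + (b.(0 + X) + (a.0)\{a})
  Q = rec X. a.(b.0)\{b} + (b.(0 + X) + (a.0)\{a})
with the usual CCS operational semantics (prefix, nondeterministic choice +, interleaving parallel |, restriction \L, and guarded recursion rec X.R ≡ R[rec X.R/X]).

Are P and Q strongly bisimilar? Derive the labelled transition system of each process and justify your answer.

NO

Reachable graph of P (4 states):
  p0 = rec X. a.(a.0)\{b} + (b.(0 + X) + (a.0)\{a}) :: -a-> p1, -b-> p2
  p1 = (a.0)\{b} :: -a-> p3
  p2 = 0 + (rec X. a.(a.0)\{b} + (b.(0 + X) + (a.0)\{a})) :: -a-> p1, -b-> p2
  p3 = 0\{b} :: deadlocked
Reachable graph of Q (3 states):
  q0 = rec X. a.(b.0)\{b} + (b.(0 + X) + (a.0)\{a}) :: -a-> q1, -b-> q2
  q1 = (b.0)\{b} :: deadlocked
  q2 = 0 + (rec X. a.(b.0)\{b} + (b.(0 + X) + (a.0)\{a})) :: -a-> q1, -b-> q2
Coarsest stable partition (strong bisimilarity classes):
  B0 = {p0, p2}
  B1 = {p1}
  B2 = {p3, q1}
  B3 = {q0, q2}
p0 ∈ B0, q0 ∈ B3 → different blocks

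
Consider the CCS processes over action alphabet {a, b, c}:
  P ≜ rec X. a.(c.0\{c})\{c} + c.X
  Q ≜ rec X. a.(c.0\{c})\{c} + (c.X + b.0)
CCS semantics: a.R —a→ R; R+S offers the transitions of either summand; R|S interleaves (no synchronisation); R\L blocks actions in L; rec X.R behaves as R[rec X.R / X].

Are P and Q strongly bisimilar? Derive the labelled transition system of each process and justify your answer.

LTS(P): 2 reachable states
  s0 = rec X. a.(c.0\{c})\{c} + c.X :: -a-> s1, -c-> s0
  s1 = (c.0\{c})\{c} :: deadlocked
LTS(Q): 3 reachable states
  t0 = rec X. a.(c.0\{c})\{c} + (c.X + b.0) :: -a-> t1, -b-> t2, -c-> t0
  t1 = (c.0\{c})\{c} :: deadlocked
  t2 = 0 :: deadlocked
Bisimilarity quotient blocks:
  B0 = {s0}
  B1 = {s1, t1, t2}
  B2 = {t0}
s0 ∈ B0, t0 ∈ B2 → different blocks

not bisimilar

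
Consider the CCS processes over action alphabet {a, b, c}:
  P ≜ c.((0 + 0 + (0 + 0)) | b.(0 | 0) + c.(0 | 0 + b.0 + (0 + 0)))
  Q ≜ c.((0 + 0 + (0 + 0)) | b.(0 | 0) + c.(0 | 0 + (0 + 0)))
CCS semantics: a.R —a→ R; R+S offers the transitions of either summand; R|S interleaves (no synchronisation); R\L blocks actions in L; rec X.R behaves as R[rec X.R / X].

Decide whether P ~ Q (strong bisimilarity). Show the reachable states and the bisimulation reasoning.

not bisimilar

P's transition system — 5 states:
  m0 = c.((0 + 0 + (0 + 0)) | b.(0 | 0) + c.(0 | 0 + b.0 + (0 + 0))) → ··c··> m1
  m1 = (0 + 0 + (0 + 0)) | b.(0 | 0) + c.(0 | 0 + b.0 + (0 + 0)) → ··b··> m2, ··c··> m3
  m2 = (0 + 0 + (0 + 0)) | (0 | 0) → ∅
  m3 = 0 | 0 + b.0 + (0 + 0) → ··b··> m4
  m4 = 0 → ∅
Q's transition system — 4 states:
  n0 = c.((0 + 0 + (0 + 0)) | b.(0 | 0) + c.(0 | 0 + (0 + 0))) → ··c··> n1
  n1 = (0 + 0 + (0 + 0)) | b.(0 | 0) + c.(0 | 0 + (0 + 0)) → ··b··> n2, ··c··> n3
  n2 = (0 + 0 + (0 + 0)) | (0 | 0) → ∅
  n3 = 0 | 0 + (0 + 0) → ∅
Bisimilarity quotient blocks:
  B0 = {m0}
  B1 = {m1}
  B2 = {m3}
  B3 = {m2, m4, n2, n3}
  B4 = {n0}
  B5 = {n1}
m0 ∈ B0, n0 ∈ B4 → different blocks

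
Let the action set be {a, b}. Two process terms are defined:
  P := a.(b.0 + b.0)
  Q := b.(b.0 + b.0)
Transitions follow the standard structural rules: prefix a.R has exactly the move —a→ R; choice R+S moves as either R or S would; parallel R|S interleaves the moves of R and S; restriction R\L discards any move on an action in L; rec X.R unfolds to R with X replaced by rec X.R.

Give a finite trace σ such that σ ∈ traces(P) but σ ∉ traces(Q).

a

LTS(P): 3 reachable states
  m0 = a.(b.0 + b.0) ⊢ =a=> m1
  m1 = b.0 + b.0 ⊢ =b=> m2
  m2 = 0 ⊢ stopped
LTS(Q): 3 reachable states
  n0 = b.(b.0 + b.0) ⊢ =b=> n1
  n1 = b.0 + b.0 ⊢ =b=> n2
  n2 = 0 ⊢ stopped
Executing a from P (initial set {m0}):
  step 1 (a): {m1}
  ✓ P
Executing a from Q (initial set {n0}):
  step 1 (a): no successor for Q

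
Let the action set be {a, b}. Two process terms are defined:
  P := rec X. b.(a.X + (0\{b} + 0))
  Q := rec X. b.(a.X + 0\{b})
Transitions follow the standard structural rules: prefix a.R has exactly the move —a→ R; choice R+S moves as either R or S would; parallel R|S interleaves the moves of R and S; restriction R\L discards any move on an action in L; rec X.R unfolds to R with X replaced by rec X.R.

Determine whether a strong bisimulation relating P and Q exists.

YES

LTS(P): 2 reachable states
  p0 = rec X. b.(a.X + (0\{b} + 0)) has moves -b-> p1
  p1 = a.(rec X. b.(a.X + (0\{b} + 0))) + (0\{b} + 0) has moves -a-> p0
LTS(Q): 2 reachable states
  q0 = rec X. b.(a.X + 0\{b}) has moves -b-> q1
  q1 = a.(rec X. b.(a.X + 0\{b})) + 0\{b} has moves -a-> q0
Partition-refinement fixed point:
  B0 = {p0, q0}
  B1 = {p1, q1}
p0 ∈ B0, q0 ∈ B0 → same block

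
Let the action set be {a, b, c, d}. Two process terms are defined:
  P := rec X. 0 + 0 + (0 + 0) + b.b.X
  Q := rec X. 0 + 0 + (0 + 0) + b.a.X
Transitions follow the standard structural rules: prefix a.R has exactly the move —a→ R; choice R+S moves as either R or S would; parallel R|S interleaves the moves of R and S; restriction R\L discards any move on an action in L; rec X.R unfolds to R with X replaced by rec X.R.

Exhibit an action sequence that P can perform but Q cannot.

P's transition system — 2 states:
  p0 = rec X. 0 + 0 + (0 + 0) + b.b.X | —b→ p1
  p1 = b.(rec X. 0 + 0 + (0 + 0) + b.b.X) | —b→ p0
Q's transition system — 2 states:
  q0 = rec X. 0 + 0 + (0 + 0) + b.a.X | —b→ q1
  q1 = a.(rec X. 0 + 0 + (0 + 0) + b.a.X) | —a→ q0
Run σ = ⟨bb⟩ on P: start {p0}
  step 1 (b): {p1}
  step 2 (b): {p0}
  — P admits the full trace.
Run σ = ⟨bb⟩ on Q: start {q0}
  step 1 (b): {q1}
  step 2 (b): ∅  — Q cannot continue

bb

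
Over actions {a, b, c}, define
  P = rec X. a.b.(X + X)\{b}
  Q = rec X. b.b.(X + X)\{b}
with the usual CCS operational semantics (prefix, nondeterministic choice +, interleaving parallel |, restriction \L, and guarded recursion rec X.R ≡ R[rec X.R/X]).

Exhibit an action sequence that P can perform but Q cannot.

LTS(P): 4 reachable states
  s0 = rec X. a.b.(X + X)\{b} ⊢ —a→ s1
  s1 = b.((rec X. a.b.(X + X)\{b}) + (rec X. a.b.(X + X)\{b}))\{b} ⊢ —b→ s2
  s2 = ((rec X. a.b.(X + X)\{b}) + (rec X. a.b.(X + X)\{b}))\{b} ⊢ —a→ s3
  s3 = (b.((rec X. a.b.(X + X)\{b}) + (rec X. a.b.(X + X)\{b}))\{b})\{b} ⊢ deadlocked
LTS(Q): 3 reachable states
  t0 = rec X. b.b.(X + X)\{b} ⊢ —b→ t1
  t1 = b.((rec X. b.b.(X + X)\{b}) + (rec X. b.b.(X + X)\{b}))\{b} ⊢ —b→ t2
  t2 = ((rec X. b.b.(X + X)\{b}) + (rec X. b.b.(X + X)\{b}))\{b} ⊢ deadlocked
Executing a from P (initial set {s0}):
  step 1 (a): {s1}
  ✓ P
Executing a from Q (initial set {t0}):
  step 1 (a): ∅ (Q stuck)

a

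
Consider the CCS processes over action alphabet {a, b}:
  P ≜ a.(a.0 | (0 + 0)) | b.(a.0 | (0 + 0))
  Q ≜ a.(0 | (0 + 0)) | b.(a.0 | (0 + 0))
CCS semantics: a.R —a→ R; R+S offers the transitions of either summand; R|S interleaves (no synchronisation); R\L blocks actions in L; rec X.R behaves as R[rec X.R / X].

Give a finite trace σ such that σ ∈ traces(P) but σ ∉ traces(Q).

aa

Reachable graph of P (9 states):
  p0 = a.(a.0 | (0 + 0)) | b.(a.0 | (0 + 0)) :: =a=> p1, =b=> p2
  p1 = a.0 | (0 + 0) | b.(a.0 | (0 + 0)) :: =a=> p3, =b=> p4
  p2 = a.(a.0 | (0 + 0)) | (a.0 | (0 + 0)) :: =a=> p4, =a=> p5
  p3 = 0 | (0 + 0) | b.(a.0 | (0 + 0)) :: =b=> p6
  p4 = a.0 | (0 + 0) | (a.0 | (0 + 0)) :: =a=> p6, =a=> p7
  p5 = a.(a.0 | (0 + 0)) | (0 | (0 + 0)) :: =a=> p7
  p6 = 0 | (0 + 0) | (a.0 | (0 + 0)) :: =a=> p8
  p7 = a.0 | (0 + 0) | (0 | (0 + 0)) :: =a=> p8
  p8 = 0 | (0 + 0) | (0 | (0 + 0)) :: deadlocked
Reachable graph of Q (6 states):
  q0 = a.(0 | (0 + 0)) | b.(a.0 | (0 + 0)) :: =a=> q1, =b=> q2
  q1 = 0 | (0 + 0) | b.(a.0 | (0 + 0)) :: =b=> q3
  q2 = a.(0 | (0 + 0)) | (a.0 | (0 + 0)) :: =a=> q3, =a=> q4
  q3 = 0 | (0 + 0) | (a.0 | (0 + 0)) :: =a=> q5
  q4 = a.(0 | (0 + 0)) | (0 | (0 + 0)) :: =a=> q5
  q5 = 0 | (0 + 0) | (0 | (0 + 0)) :: deadlocked
Run σ = ⟨aa⟩ on P: start {p0}
  after a @ step 1: {p1}
  after a @ step 2: {p3}
  ✓ P
Run σ = ⟨aa⟩ on Q: start {q0}
  after a @ step 1: {q1}
  after a @ step 2: ∅  — Q cannot continue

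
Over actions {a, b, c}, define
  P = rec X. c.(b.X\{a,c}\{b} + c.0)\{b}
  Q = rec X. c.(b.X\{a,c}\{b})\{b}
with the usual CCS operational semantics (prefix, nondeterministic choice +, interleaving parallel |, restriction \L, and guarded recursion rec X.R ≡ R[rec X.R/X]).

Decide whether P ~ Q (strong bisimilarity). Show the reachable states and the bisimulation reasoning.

NO

LTS(P): 3 reachable states
  u0 = rec X. c.(b.X\{a,c}\{b} + c.0)\{b} has moves --c--▸ u1
  u1 = (b.(rec X. c.(b.X\{a,c}\{b} + c.0)\{b})\{a,c}\{b} + c.0)\{b} has moves --c--▸ u2
  u2 = 0\{b} has moves ∅
LTS(Q): 2 reachable states
  v0 = rec X. c.(b.X\{a,c}\{b})\{b} has moves --c--▸ v1
  v1 = (b.(rec X. c.(b.X\{a,c}\{b})\{b})\{a,c}\{b})\{b} has moves ∅
Coarsest stable partition (strong bisimilarity classes):
  B0 = {u0}
  B1 = {u1, v0}
  B2 = {u2, v1}
u0 ∈ B0, v0 ∈ B1 → different blocks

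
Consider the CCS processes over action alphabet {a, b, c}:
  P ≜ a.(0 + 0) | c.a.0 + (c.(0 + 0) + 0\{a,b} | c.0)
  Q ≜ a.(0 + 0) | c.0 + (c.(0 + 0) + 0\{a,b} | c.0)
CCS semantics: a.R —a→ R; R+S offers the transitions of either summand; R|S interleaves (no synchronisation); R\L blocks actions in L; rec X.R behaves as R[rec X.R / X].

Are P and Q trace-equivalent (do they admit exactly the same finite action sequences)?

trace-distinct — witness ⟨aca⟩

LTS(P): 8 reachable states
  u0 = a.(0 + 0) | c.a.0 + (c.(0 + 0) + 0\{a,b} | c.0) ⊢ —a→ u1, —c→ u2, —c→ u3, —c→ u4
  u1 = (0 + 0) | c.a.0 ⊢ —c→ u5
  u2 = 0 + 0 ⊢ ·
  u3 = 0\{a,b} | 0 ⊢ ·
  u4 = a.(0 + 0) | a.0 ⊢ —a→ u5, —a→ u6
  u5 = (0 + 0) | a.0 ⊢ —a→ u7
  u6 = a.(0 + 0) | 0 ⊢ —a→ u7
  u7 = (0 + 0) | 0 ⊢ ·
LTS(Q): 6 reachable states
  v0 = a.(0 + 0) | c.0 + (c.(0 + 0) + 0\{a,b} | c.0) ⊢ —a→ v1, —c→ v2, —c→ v3, —c→ v4
  v1 = (0 + 0) | c.0 ⊢ —c→ v5
  v2 = 0 + 0 ⊢ ·
  v3 = 0\{a,b} | 0 ⊢ ·
  v4 = a.(0 + 0) | 0 ⊢ —a→ v5
  v5 = (0 + 0) | 0 ⊢ ·
Run σ = ⟨aca⟩ on P: start {u0}
  [1] a ⇒ {u1}
  [2] c ⇒ {u5}
  [3] a ⇒ {u7}
  ✓ P
Run σ = ⟨aca⟩ on Q: start {v0}
  [1] a ⇒ {v1}
  [2] c ⇒ {v5}
  [3] a ⇒ ∅  — Q cannot continue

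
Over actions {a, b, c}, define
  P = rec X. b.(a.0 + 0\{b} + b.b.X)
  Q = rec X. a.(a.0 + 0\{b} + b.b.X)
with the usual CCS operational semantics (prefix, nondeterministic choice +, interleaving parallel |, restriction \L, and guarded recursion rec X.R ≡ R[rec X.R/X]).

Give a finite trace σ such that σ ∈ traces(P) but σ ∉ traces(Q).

Reachable graph of P (4 states):
  m0 = rec X. b.(a.0 + 0\{b} + b.b.X) ⊢ -b-> m1
  m1 = a.0 + 0\{b} + b.b.(rec X. b.(a.0 + 0\{b} + b.b.X)) ⊢ -a-> m2, -b-> m3
  m2 = 0 ⊢ ∅
  m3 = b.(rec X. b.(a.0 + 0\{b} + b.b.X)) ⊢ -b-> m0
Reachable graph of Q (4 states):
  n0 = rec X. a.(a.0 + 0\{b} + b.b.X) ⊢ -a-> n1
  n1 = a.0 + 0\{b} + b.b.(rec X. a.(a.0 + 0\{b} + b.b.X)) ⊢ -a-> n2, -b-> n3
  n2 = 0 ⊢ ∅
  n3 = b.(rec X. a.(a.0 + 0\{b} + b.b.X)) ⊢ -b-> n0
Trace ⟨b⟩ through P, begin at {m0}:
  step 1 (b): {m1}
  ✓ P
Trace ⟨b⟩ through Q, begin at {n0}:
  step 1 (b): ∅ (Q stuck)

b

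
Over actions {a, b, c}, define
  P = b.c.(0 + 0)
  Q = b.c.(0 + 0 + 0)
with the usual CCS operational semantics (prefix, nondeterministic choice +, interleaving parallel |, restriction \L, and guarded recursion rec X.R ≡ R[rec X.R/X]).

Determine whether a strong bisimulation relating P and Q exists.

YES

P's transition system — 3 states:
  m0 = b.c.(0 + 0) :: —b→ m1
  m1 = c.(0 + 0) :: —c→ m2
  m2 = 0 + 0 :: (no moves)
Q's transition system — 3 states:
  n0 = b.c.(0 + 0 + 0) :: —b→ n1
  n1 = c.(0 + 0 + 0) :: —c→ n2
  n2 = 0 + 0 + 0 :: (no moves)
Bisimilarity quotient blocks:
  B0 = {m0, n0}
  B1 = {m1, n1}
  B2 = {m2, n2}
m0 ∈ B0, n0 ∈ B0 → same block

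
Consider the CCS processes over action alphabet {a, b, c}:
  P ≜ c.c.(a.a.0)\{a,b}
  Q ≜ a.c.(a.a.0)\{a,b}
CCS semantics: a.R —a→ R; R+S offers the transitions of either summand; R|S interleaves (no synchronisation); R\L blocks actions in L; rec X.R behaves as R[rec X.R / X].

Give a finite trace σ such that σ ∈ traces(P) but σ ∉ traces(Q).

c

P's transition system — 3 states:
  s0 = c.c.(a.a.0)\{a,b} has moves =c=> s1
  s1 = c.(a.a.0)\{a,b} has moves =c=> s2
  s2 = (a.a.0)\{a,b} has moves stopped
Q's transition system — 3 states:
  t0 = a.c.(a.a.0)\{a,b} has moves =a=> t1
  t1 = c.(a.a.0)\{a,b} has moves =c=> t2
  t2 = (a.a.0)\{a,b} has moves stopped
Run σ = ⟨c⟩ on P: start {s0}
  after c @ step 1: {s1}
  ✓ P
Run σ = ⟨c⟩ on Q: start {t0}
  after c @ step 1: ∅  — Q cannot continue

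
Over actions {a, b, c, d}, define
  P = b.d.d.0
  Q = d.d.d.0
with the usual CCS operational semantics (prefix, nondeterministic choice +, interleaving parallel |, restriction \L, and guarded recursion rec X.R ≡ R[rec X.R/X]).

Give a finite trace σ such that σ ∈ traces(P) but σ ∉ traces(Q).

Reachable graph of P (4 states):
  s0 = b.d.d.0 :: --b--▸ s1
  s1 = d.d.0 :: --d--▸ s2
  s2 = d.0 :: --d--▸ s3
  s3 = 0 :: stopped
Reachable graph of Q (4 states):
  t0 = d.d.d.0 :: --d--▸ t1
  t1 = d.d.0 :: --d--▸ t2
  t2 = d.0 :: --d--▸ t3
  t3 = 0 :: stopped
Executing b from P (initial set {s0}):
  [1] b ⇒ {s1}
  — P admits the full trace.
Executing b from Q (initial set {t0}):
  [1] b ⇒ no successor for Q

b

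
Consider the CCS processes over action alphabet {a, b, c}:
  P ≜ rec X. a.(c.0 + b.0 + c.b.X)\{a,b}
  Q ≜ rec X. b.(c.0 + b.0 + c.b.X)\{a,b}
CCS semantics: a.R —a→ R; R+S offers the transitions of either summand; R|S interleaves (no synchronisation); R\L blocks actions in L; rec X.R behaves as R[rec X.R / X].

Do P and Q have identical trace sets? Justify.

P's transition system — 4 states:
  u0 = rec X. a.(c.0 + b.0 + c.b.X)\{a,b} → —a→ u1
  u1 = (c.0 + b.0 + c.b.(rec X. a.(c.0 + b.0 + c.b.X)\{a,b}))\{a,b} → —c→ u2, —c→ u3
  u2 = (b.(rec X. a.(c.0 + b.0 + c.b.X)\{a,b}))\{a,b} → ∅
  u3 = 0\{a,b} → ∅
Q's transition system — 4 states:
  v0 = rec X. b.(c.0 + b.0 + c.b.X)\{a,b} → —b→ v1
  v1 = (c.0 + b.0 + c.b.(rec X. b.(c.0 + b.0 + c.b.X)\{a,b}))\{a,b} → —c→ v2, —c→ v3
  v2 = (b.(rec X. b.(c.0 + b.0 + c.b.X)\{a,b}))\{a,b} → ∅
  v3 = 0\{a,b} → ∅
Trace ⟨a⟩ through P, begin at {u0}:
  after a @ step 1: {u1}
  ✓ P
Trace ⟨a⟩ through Q, begin at {v0}:
  after a @ step 1: ∅ (Q stuck)

trace-distinct — witness ⟨a⟩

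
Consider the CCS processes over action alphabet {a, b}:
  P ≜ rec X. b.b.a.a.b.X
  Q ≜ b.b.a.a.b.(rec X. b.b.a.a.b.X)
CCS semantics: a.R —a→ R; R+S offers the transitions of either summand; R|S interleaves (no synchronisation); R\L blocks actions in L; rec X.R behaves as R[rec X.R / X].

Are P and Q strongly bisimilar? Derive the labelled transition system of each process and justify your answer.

YES

LTS(P): 5 reachable states
  u0 = rec X. b.b.a.a.b.X :: —b→ u1
  u1 = b.a.a.b.(rec X. b.b.a.a.b.X) :: —b→ u2
  u2 = a.a.b.(rec X. b.b.a.a.b.X) :: —a→ u3
  u3 = a.b.(rec X. b.b.a.a.b.X) :: —a→ u4
  u4 = b.(rec X. b.b.a.a.b.X) :: —b→ u0
LTS(Q): 6 reachable states
  v0 = b.b.a.a.b.(rec X. b.b.a.a.b.X) :: —b→ v1
  v1 = b.a.a.b.(rec X. b.b.a.a.b.X) :: —b→ v2
  v2 = a.a.b.(rec X. b.b.a.a.b.X) :: —a→ v3
  v3 = a.b.(rec X. b.b.a.a.b.X) :: —a→ v4
  v4 = b.(rec X. b.b.a.a.b.X) :: —b→ v5
  v5 = rec X. b.b.a.a.b.X :: —b→ v1
Bisimilarity quotient blocks:
  B0 = {u0, v0, v5}
  B1 = {u1, v1}
  B2 = {u2, v2}
  B3 = {u3, v3}
  B4 = {u4, v4}
u0 ∈ B0, v0 ∈ B0 → same block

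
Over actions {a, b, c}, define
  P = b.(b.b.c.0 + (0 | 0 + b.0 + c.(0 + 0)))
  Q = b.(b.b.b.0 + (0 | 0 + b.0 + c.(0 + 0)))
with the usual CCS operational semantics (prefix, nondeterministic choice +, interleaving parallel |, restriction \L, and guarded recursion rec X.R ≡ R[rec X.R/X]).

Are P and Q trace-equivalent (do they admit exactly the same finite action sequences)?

Reachable graph of P (6 states):
  m0 = b.(b.b.c.0 + (0 | 0 + b.0 + c.(0 + 0))) | --b--▸ m1
  m1 = b.b.c.0 + (0 | 0 + b.0 + c.(0 + 0)) | --b--▸ m2, --b--▸ m3, --c--▸ m4
  m2 = 0 | ∅
  m3 = b.c.0 | --b--▸ m5
  m4 = 0 + 0 | ∅
  m5 = c.0 | --c--▸ m2
Reachable graph of Q (6 states):
  n0 = b.(b.b.b.0 + (0 | 0 + b.0 + c.(0 + 0))) | --b--▸ n1
  n1 = b.b.b.0 + (0 | 0 + b.0 + c.(0 + 0)) | --b--▸ n2, --b--▸ n3, --c--▸ n4
  n2 = 0 | ∅
  n3 = b.b.0 | --b--▸ n5
  n4 = 0 + 0 | ∅
  n5 = b.0 | --b--▸ n2
Trace ⟨bbbc⟩ through P, begin at {m0}:
  step 1 (b): {m1}
  step 2 (b): {m2, m3}
  step 3 (b): {m5}
  step 4 (c): {m2}
  ✓ P
Trace ⟨bbbc⟩ through Q, begin at {n0}:
  step 1 (b): {n1}
  step 2 (b): {n2, n3}
  step 3 (b): {n5}
  step 4 (c): no successor for Q

NO — witness ⟨bbbc⟩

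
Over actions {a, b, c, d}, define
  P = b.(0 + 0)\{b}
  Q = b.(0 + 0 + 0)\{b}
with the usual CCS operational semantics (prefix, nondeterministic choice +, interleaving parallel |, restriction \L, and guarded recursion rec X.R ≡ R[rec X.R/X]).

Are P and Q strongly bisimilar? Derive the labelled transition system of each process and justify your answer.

LTS(P): 2 reachable states
  p0 = b.(0 + 0)\{b} | =b=> p1
  p1 = (0 + 0)\{b} | deadlocked
LTS(Q): 2 reachable states
  q0 = b.(0 + 0 + 0)\{b} | =b=> q1
  q1 = (0 + 0 + 0)\{b} | deadlocked
Partition-refinement fixed point:
  B0 = {p0, q0}
  B1 = {p1, q1}
p0 ∈ B0, q0 ∈ B0 → same block

P ~ Q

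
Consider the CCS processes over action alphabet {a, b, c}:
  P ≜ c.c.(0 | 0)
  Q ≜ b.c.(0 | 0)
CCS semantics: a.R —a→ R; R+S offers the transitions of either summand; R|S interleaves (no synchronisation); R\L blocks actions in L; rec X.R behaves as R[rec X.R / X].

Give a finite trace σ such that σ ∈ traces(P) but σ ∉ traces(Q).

c

P's transition system — 3 states:
  p0 = c.c.(0 | 0) :: =c=> p1
  p1 = c.(0 | 0) :: =c=> p2
  p2 = 0 | 0 :: ·
Q's transition system — 3 states:
  q0 = b.c.(0 | 0) :: =b=> q1
  q1 = c.(0 | 0) :: =c=> q2
  q2 = 0 | 0 :: ·
Trace ⟨c⟩ through P, begin at {p0}:
  [1] c ⇒ {p1}
  ✓ P
Trace ⟨c⟩ through Q, begin at {q0}:
  [1] c ⇒ no successor for Q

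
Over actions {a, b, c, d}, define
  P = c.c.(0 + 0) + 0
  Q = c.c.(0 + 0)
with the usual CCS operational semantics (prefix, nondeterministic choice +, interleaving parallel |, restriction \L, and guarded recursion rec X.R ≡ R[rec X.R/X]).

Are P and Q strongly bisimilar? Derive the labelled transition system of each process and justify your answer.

P ~ Q

P's transition system — 3 states:
  p0 = c.c.(0 + 0) + 0 has moves -c-> p1
  p1 = c.(0 + 0) has moves -c-> p2
  p2 = 0 + 0 has moves ·
Q's transition system — 3 states:
  q0 = c.c.(0 + 0) has moves -c-> q1
  q1 = c.(0 + 0) has moves -c-> q2
  q2 = 0 + 0 has moves ·
Coarsest stable partition (strong bisimilarity classes):
  B0 = {p0, q0}
  B1 = {p1, q1}
  B2 = {p2, q2}
p0 ∈ B0, q0 ∈ B0 → same block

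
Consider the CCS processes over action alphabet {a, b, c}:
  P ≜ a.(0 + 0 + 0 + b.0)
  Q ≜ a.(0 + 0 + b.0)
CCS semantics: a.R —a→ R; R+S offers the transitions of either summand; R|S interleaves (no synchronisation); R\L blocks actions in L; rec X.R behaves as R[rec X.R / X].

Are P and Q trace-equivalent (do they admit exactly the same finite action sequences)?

traces(P) = traces(Q)

P's transition system — 3 states:
  p0 = a.(0 + 0 + 0 + b.0) :: --a--▸ p1
  p1 = 0 + 0 + 0 + b.0 :: --b--▸ p2
  p2 = 0 :: ·
Q's transition system — 3 states:
  q0 = a.(0 + 0 + b.0) :: --a--▸ q1
  q1 = 0 + 0 + b.0 :: --b--▸ q2
  q2 = 0 :: ·
Bisimilarity quotient blocks:
  B0 = {p0, q0}
  B1 = {p1, q1}
  B2 = {p2, q2}
p0 ∈ B0, q0 ∈ B0 → same block
Bisimilar ⇒ trace-equivalent.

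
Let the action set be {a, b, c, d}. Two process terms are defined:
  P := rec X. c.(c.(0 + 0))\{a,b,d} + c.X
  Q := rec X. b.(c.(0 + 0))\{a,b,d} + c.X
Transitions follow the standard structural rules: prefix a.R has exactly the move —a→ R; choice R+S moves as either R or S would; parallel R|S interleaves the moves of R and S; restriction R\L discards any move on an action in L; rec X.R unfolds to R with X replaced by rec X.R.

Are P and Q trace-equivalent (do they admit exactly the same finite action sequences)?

trace-distinct — witness ⟨b⟩

Reachable graph of P (3 states):
  s0 = rec X. c.(c.(0 + 0))\{a,b,d} + c.X :: —c→ s0, —c→ s1
  s1 = (c.(0 + 0))\{a,b,d} :: —c→ s2
  s2 = (0 + 0)\{a,b,d} :: ·
Reachable graph of Q (3 states):
  t0 = rec X. b.(c.(0 + 0))\{a,b,d} + c.X :: —b→ t1, —c→ t0
  t1 = (c.(0 + 0))\{a,b,d} :: —c→ t2
  t2 = (0 + 0)\{a,b,d} :: ·
Trace ⟨b⟩ through Q, begin at {t0}:
  [1] b ⇒ {t1}
  — Q admits the full trace.
Trace ⟨b⟩ through P, begin at {s0}:
  [1] b ⇒ no successor for P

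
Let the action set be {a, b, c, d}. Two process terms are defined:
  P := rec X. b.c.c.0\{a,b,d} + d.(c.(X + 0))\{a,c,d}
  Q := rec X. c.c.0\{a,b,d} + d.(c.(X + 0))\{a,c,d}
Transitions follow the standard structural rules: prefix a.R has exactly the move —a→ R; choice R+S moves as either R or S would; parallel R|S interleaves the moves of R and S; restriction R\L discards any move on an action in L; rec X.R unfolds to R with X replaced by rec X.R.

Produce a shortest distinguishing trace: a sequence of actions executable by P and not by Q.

P's transition system — 5 states:
  m0 = rec X. b.c.c.0\{a,b,d} + d.(c.(X + 0))\{a,c,d} has moves —b→ m1, —d→ m2
  m1 = c.c.0\{a,b,d} has moves —c→ m3
  m2 = (c.((rec X. b.c.c.0\{a,b,d} + d.(c.(X + 0))\{a,c,d}) + 0))\{a,c,d} has moves deadlocked
  m3 = c.0\{a,b,d} has moves —c→ m4
  m4 = 0\{a,b,d} has moves deadlocked
Q's transition system — 4 states:
  n0 = rec X. c.c.0\{a,b,d} + d.(c.(X + 0))\{a,c,d} has moves —c→ n1, —d→ n2
  n1 = c.0\{a,b,d} has moves —c→ n3
  n2 = (c.((rec X. c.c.0\{a,b,d} + d.(c.(X + 0))\{a,c,d}) + 0))\{a,c,d} has moves deadlocked
  n3 = 0\{a,b,d} has moves deadlocked
Executing b from P (initial set {m0}):
  step 1 (b): {m1}
  P completes σ.
Executing b from Q (initial set {n0}):
  step 1 (b): ∅  — Q cannot continue

b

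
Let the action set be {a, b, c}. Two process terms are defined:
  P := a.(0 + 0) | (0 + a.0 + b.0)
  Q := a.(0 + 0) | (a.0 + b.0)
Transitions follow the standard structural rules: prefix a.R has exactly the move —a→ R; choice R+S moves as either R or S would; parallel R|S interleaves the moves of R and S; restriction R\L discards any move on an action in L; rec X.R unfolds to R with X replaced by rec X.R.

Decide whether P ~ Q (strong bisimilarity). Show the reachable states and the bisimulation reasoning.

bisimilar

P's transition system — 4 states:
  u0 = a.(0 + 0) | (0 + a.0 + b.0) → =a=> u1, =a=> u2, =b=> u2
  u1 = (0 + 0) | (0 + a.0 + b.0) → =a=> u3, =b=> u3
  u2 = a.(0 + 0) | 0 → =a=> u3
  u3 = (0 + 0) | 0 → deadlocked
Q's transition system — 4 states:
  v0 = a.(0 + 0) | (a.0 + b.0) → =a=> v1, =a=> v2, =b=> v2
  v1 = (0 + 0) | (a.0 + b.0) → =a=> v3, =b=> v3
  v2 = a.(0 + 0) | 0 → =a=> v3
  v3 = (0 + 0) | 0 → deadlocked
Coarsest stable partition (strong bisimilarity classes):
  B0 = {u0, v0}
  B1 = {u2, v2}
  B2 = {u3, v3}
  B3 = {u1, v1}
u0 ∈ B0, v0 ∈ B0 → same block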